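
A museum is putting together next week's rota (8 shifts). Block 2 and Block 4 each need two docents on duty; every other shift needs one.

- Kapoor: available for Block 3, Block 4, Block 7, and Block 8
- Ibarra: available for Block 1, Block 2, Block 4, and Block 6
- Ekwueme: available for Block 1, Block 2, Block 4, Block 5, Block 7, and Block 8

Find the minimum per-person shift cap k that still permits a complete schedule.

With 3 docents and 10 worker-slots to fill, someone must work at least ⌈10/3⌉ = 4 shifts, so k ≥ 4.
k = 4 works: Block 1→Ibarra, Block 2→Ibarra+Ekwueme, Block 3→Kapoor, Block 4→Kapoor+Ibarra, Block 5→Ekwueme, Block 6→Ibarra, Block 7→Kapoor, Block 8→Kapoor.
Loads: Kapoor 4, Ibarra 4, Ekwueme 2 — all ≤ 4.

4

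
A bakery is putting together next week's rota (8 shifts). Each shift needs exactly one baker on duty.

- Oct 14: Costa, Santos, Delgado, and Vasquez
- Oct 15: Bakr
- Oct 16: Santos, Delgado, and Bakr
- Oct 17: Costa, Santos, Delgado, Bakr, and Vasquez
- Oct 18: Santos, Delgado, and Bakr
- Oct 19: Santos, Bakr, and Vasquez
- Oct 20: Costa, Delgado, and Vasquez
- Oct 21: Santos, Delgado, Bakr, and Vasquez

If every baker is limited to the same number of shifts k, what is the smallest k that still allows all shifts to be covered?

2

With 5 bakers and 8 worker-slots to fill, someone must work at least ⌈8/5⌉ = 2 shifts, so k ≥ 2.
k = 2 works: Oct 14→Costa, Oct 15→Bakr, Oct 16→Santos, Oct 17→Delgado, Oct 18→Santos, Oct 19→Bakr, Oct 20→Costa, Oct 21→Delgado.
Loads: Costa 2, Santos 2, Delgado 2, Bakr 2, Vasquez 0 — all ≤ 2.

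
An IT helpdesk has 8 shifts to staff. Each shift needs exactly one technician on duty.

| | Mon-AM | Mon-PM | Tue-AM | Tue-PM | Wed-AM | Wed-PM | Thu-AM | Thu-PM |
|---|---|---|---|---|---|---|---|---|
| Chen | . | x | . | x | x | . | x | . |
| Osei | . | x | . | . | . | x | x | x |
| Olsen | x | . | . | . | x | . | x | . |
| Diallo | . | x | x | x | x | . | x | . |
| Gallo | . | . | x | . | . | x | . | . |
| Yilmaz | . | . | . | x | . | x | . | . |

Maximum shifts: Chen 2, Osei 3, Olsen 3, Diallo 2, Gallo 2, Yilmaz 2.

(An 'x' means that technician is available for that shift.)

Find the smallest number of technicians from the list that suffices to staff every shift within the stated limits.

3

8 slots to fill and no one can take more than 3, so at least ⌈8/3⌉ = 3 technicians are needed.
Osei, Olsen, and Diallo alone can cover everything: Mon-AM→Olsen, Mon-PM→Osei, Tue-AM→Diallo, Tue-PM→Diallo, Wed-AM→Olsen, Wed-PM→Osei, Thu-AM→Olsen, Thu-PM→Osei.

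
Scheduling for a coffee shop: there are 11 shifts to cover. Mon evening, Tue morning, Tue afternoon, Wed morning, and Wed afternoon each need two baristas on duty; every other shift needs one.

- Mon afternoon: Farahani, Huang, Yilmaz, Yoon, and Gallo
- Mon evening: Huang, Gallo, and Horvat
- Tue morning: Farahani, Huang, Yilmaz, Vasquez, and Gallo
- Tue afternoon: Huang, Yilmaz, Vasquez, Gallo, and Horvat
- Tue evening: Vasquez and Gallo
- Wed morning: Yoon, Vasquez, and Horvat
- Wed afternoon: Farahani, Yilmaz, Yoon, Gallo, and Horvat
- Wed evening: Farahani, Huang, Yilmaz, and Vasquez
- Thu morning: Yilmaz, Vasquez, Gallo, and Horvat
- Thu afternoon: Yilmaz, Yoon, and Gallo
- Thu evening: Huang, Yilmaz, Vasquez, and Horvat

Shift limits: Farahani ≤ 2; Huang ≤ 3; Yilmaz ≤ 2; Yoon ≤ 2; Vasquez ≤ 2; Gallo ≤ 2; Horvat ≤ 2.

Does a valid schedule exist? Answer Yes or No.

No

Total capacity is 2+3+2+2+2+2+2 = 15 but 16 worker-slots are needed — infeasible.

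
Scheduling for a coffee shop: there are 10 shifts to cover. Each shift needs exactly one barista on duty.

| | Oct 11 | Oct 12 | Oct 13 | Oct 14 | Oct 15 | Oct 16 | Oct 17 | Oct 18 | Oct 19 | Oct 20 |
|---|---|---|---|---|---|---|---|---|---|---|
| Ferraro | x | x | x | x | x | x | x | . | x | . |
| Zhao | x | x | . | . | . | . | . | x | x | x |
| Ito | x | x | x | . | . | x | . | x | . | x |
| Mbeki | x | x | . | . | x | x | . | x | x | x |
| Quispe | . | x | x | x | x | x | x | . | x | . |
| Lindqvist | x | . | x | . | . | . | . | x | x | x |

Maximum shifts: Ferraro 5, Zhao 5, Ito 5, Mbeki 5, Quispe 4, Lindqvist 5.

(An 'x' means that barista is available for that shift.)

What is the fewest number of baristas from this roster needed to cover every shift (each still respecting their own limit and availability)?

2

10 slots to fill and no one can take more than 5, so at least ⌈10/5⌉ = 2 baristas are needed.
Ferraro and Zhao alone can cover everything: Oct 11→Zhao, Oct 12→Zhao, Oct 13→Ferraro, Oct 14→Ferraro, Oct 15→Ferraro, Oct 16→Ferraro, Oct 17→Ferraro, Oct 18→Zhao, Oct 19→Zhao, Oct 20→Zhao.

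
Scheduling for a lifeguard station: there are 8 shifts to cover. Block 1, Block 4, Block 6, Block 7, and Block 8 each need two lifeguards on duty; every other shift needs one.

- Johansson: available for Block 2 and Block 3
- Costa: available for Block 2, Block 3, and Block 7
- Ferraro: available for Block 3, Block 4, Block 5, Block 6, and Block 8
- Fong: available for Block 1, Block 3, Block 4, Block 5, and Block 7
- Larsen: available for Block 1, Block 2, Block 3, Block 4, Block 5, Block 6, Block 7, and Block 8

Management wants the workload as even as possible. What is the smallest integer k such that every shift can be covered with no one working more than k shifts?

With 5 lifeguards and 13 worker-slots to fill, someone must work at least ⌈13/5⌉ = 3 shifts, so k ≥ 3.
k = 3 is infeasible (exhaustive check).
k = 4 works: Block 1→Fong+Larsen, Block 2→Johansson, Block 3→Johansson, Block 4→Ferraro+Fong, Block 5→Ferraro, Block 6→Ferraro+Larsen, Block 7→Costa+Fong, Block 8→Ferraro+Larsen.
Loads: Johansson 2, Costa 1, Ferraro 4, Fong 3, Larsen 3 — all ≤ 4.

4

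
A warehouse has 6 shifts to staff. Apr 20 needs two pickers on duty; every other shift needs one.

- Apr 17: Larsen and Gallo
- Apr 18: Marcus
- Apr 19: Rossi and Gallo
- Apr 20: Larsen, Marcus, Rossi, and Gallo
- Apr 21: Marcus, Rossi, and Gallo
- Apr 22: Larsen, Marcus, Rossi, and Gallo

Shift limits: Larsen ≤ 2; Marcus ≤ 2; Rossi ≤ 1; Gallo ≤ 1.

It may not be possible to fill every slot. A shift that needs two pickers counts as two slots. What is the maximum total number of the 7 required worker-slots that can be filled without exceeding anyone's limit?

Total capacity across all pickers is 2+2+1+1 = 6, and 7 slots are needed, so at most 6 can be filled.
An assignment achieving 6: Apr 17→Larsen, Apr 18→Marcus, Apr 19→Rossi, Apr 20→Larsen+Gallo, Apr 21→Marcus.
Loads: Larsen 2/2, Marcus 2/2, Rossi 1/1, Gallo 1/1.

6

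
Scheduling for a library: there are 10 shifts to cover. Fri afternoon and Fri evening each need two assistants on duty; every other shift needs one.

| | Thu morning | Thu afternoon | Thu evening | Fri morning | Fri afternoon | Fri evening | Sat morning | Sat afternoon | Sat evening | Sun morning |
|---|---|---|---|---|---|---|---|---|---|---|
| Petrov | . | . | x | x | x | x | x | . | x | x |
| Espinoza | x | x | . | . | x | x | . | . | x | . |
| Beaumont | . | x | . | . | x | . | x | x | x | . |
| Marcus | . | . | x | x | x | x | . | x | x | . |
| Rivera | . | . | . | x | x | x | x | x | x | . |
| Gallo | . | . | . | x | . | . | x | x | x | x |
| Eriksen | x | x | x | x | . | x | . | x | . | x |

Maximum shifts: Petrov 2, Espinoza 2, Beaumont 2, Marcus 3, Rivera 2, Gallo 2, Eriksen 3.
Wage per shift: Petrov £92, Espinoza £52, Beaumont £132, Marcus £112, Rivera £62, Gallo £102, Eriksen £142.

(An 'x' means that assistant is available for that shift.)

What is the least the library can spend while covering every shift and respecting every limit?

£1084

Picking the cheapest available assistant for each shift independently would cost £754, but that ignores the shift limits.
An optimal schedule: Thu morning→Espinoza, Thu afternoon→Espinoza, Thu evening→Petrov, Fri morning→Gallo, Fri afternoon→Marcus+Beaumont, Fri evening→Rivera+Marcus, Sat morning→Rivera, Sat afternoon→Gallo, Sat evening→Marcus, Sun morning→Petrov.
Total: 52 + 52 + 92 + 102 + 112 + 132 + 62 + 112 + 62 + 102 + 112 + 92 = £1084.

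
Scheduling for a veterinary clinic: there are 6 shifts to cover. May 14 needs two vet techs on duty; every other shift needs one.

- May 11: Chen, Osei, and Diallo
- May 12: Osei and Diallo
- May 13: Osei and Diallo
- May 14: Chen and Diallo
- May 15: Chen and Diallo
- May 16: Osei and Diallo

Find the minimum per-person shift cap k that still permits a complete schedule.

3

With 3 vet techs and 7 worker-slots to fill, someone must work at least ⌈7/3⌉ = 3 shifts, so k ≥ 3.
k = 3 works: May 11→Chen, May 12→Osei, May 13→Osei, May 14→Chen+Diallo, May 15→Chen, May 16→Osei.
Loads: Chen 3, Osei 3, Diallo 1 — all ≤ 3.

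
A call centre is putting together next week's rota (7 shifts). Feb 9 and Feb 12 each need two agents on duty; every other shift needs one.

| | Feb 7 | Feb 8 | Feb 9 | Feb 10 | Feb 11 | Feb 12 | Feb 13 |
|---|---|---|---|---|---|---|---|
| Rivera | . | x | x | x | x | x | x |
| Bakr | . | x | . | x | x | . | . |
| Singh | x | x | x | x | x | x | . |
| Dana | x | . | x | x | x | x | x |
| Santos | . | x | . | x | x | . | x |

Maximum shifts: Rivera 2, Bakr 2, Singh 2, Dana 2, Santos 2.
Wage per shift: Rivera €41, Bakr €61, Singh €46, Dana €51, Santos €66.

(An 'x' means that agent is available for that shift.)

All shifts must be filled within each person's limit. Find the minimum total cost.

Picking the cheapest available agent for each shift independently would cost €384, but that ignores the shift limits.
An optimal schedule: Feb 7→Singh, Feb 8→Bakr, Feb 9→Rivera+Singh, Feb 10→Bakr, Feb 11→Santos, Feb 12→Rivera+Dana, Feb 13→Dana.
Total: 46 + 61 + 41 + 46 + 61 + 66 + 41 + 51 + 51 = €464.

€464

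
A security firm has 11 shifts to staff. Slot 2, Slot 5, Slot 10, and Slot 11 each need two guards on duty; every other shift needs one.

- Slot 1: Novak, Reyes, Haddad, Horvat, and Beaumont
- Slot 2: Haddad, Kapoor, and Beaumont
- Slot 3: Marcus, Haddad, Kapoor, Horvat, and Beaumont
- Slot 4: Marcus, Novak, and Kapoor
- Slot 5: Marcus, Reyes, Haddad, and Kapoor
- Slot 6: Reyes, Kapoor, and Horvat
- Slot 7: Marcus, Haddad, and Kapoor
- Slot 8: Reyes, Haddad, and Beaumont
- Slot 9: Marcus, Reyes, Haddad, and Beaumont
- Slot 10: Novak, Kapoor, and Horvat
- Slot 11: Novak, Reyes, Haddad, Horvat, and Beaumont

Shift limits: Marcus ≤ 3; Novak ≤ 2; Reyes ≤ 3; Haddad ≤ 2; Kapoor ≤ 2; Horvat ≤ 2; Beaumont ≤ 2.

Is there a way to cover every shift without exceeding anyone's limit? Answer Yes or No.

One valid schedule: Slot 1→Novak, Slot 2→Haddad+Kapoor, Slot 3→Horvat, Slot 4→Marcus, Slot 5→Reyes+Haddad, Slot 6→Reyes, Slot 7→Marcus, Slot 8→Reyes, Slot 9→Marcus, Slot 10→Novak+Kapoor, Slot 11→Horvat+Beaumont.
Loads: Marcus 3/3, Novak 2/2, Reyes 3/3, Haddad 2/2, Kapoor 2/2, Horvat 2/2, Beaumont 1/2 — all within limits.

Yes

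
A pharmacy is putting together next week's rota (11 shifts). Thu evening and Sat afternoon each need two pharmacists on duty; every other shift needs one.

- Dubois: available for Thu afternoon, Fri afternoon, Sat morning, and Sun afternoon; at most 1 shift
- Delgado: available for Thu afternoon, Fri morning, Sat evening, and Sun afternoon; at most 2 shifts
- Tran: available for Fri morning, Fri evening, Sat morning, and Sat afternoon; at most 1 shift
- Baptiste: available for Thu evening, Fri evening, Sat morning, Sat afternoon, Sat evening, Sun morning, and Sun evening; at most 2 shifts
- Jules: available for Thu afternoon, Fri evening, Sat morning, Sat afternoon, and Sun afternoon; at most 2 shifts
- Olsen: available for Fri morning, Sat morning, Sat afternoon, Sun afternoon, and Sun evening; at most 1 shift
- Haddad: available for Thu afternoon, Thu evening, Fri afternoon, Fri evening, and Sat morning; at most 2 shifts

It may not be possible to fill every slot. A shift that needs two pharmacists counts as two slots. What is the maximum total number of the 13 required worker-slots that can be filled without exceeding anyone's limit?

11

Total capacity across all pharmacists is 1+2+1+2+2+1+2 = 11, and 13 slots are needed, so at most 11 can be filled.
An assignment achieving 11: Thu afternoon→Jules, Thu evening→Baptiste+Haddad, Fri morning→Delgado, Fri afternoon→Dubois, Fri evening→Tran, Sat morning→Haddad, Sat afternoon→Jules, Sat evening→Delgado, Sun morning→Baptiste, Sun evening→Olsen.
Loads: Dubois 1/1, Delgado 2/2, Tran 1/1, Baptiste 2/2, Jules 2/2, Olsen 1/1, Haddad 2/2.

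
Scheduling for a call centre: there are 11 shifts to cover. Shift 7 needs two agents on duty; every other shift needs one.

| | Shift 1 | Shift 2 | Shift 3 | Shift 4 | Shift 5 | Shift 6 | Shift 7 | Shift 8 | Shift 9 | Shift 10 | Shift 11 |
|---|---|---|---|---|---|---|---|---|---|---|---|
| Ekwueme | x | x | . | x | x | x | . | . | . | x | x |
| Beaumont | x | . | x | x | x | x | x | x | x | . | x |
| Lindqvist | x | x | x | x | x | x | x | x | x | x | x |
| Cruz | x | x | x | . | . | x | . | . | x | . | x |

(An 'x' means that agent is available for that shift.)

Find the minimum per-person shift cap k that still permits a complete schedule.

With 4 agents and 12 worker-slots to fill, someone must work at least ⌈12/4⌉ = 3 shifts, so k ≥ 3.
k = 3 works: Shift 1→Cruz, Shift 2→Ekwueme, Shift 3→Beaumont, Shift 4→Ekwueme, Shift 5→Lindqvist, Shift 6→Cruz, Shift 7→Beaumont+Lindqvist, Shift 8→Beaumont, Shift 9→Lindqvist, Shift 10→Ekwueme, Shift 11→Cruz.
Loads: Ekwueme 3, Beaumont 3, Lindqvist 3, Cruz 3 — all ≤ 3.

3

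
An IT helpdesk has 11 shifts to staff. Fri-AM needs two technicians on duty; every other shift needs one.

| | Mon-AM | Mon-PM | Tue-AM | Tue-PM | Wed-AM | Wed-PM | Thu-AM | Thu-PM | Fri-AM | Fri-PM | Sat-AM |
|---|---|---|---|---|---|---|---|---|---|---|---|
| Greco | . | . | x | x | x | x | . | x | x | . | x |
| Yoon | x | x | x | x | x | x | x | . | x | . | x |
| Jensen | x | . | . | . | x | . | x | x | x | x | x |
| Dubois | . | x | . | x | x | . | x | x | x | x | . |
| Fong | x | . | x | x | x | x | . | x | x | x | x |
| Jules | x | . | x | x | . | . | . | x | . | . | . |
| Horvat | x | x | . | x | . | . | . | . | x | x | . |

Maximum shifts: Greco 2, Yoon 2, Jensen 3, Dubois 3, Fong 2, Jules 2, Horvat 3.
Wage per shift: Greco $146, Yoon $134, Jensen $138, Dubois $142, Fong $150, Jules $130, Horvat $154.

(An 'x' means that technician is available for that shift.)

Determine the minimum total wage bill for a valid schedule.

Picking the cheapest available technician for each shift independently would cost $1600, but that ignores the shift limits.
An optimal schedule: Mon-AM→Jules, Mon-PM→Yoon, Tue-AM→Jules, Tue-PM→Greco, Wed-AM→Dubois, Wed-PM→Yoon, Thu-AM→Jensen, Thu-PM→Dubois, Fri-AM→Dubois+Greco, Fri-PM→Jensen, Sat-AM→Jensen.
Total: 130 + 134 + 130 + 146 + 142 + 134 + 138 + 142 + 142 + 146 + 138 + 138 = $1660.

$1660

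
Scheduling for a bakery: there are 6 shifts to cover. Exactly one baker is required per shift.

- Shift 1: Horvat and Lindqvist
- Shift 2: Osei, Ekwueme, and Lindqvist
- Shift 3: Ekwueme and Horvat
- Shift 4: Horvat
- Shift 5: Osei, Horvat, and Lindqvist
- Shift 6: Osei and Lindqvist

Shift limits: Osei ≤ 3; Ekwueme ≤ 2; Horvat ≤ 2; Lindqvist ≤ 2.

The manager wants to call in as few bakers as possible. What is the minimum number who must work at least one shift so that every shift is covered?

6 slots to fill and no one can take more than 3, so at least ⌈6/3⌉ = 2 bakers are needed.
Any 2 bakers together have capacity at most 3+2 = 5 < 6 slots, so 2 can never suffice.
Osei, Ekwueme, and Horvat alone can cover everything: Shift 1→Horvat, Shift 2→Osei, Shift 3→Ekwueme, Shift 4→Horvat, Shift 5→Osei, Shift 6→Osei.

3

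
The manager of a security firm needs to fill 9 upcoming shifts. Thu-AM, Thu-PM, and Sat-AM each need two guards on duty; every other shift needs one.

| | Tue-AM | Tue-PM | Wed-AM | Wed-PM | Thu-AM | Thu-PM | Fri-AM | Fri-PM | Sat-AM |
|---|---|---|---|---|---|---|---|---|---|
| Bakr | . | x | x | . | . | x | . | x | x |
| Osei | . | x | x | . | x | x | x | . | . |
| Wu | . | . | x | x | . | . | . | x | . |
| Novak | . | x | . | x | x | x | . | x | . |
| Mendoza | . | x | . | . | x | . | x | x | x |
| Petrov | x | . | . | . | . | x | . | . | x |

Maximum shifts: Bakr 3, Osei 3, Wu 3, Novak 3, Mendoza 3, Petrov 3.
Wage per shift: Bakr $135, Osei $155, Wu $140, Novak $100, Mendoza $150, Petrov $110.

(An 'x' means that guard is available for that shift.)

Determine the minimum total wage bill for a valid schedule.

Tue-AM can only be covered by Petrov, so that assignment is forced.
Picking the cheapest available guard for each shift independently would cost $1400, but that ignores the shift limits.
An optimal schedule: Tue-AM→Petrov, Tue-PM→Novak, Wed-AM→Bakr, Wed-PM→Novak, Thu-AM→Novak+Mendoza, Thu-PM→Petrov+Bakr, Fri-AM→Mendoza, Fri-PM→Wu, Sat-AM→Petrov+Bakr.
Total: 110 + 100 + 135 + 100 + 100 + 150 + 110 + 135 + 150 + 140 + 110 + 135 = $1475.

$1475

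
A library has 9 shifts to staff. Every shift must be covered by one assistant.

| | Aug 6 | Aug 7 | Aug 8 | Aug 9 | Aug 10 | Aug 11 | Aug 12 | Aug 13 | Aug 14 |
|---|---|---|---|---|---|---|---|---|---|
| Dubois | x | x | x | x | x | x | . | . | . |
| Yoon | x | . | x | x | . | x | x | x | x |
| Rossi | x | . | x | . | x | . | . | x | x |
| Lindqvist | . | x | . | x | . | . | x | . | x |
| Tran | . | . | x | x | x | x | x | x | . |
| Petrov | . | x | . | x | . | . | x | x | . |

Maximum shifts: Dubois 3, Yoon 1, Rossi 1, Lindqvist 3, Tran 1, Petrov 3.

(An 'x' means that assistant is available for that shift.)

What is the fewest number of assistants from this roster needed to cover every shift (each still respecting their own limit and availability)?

9 slots to fill and no one can take more than 3, so at least ⌈9/3⌉ = 3 assistants are needed.
No set of 3 assistants can cover every shift (each such set leaves at least one shift with no one available or exceeds a cap).
Dubois, Yoon, Lindqvist, and Petrov alone can cover everything: Aug 6→Dubois, Aug 7→Lindqvist, Aug 8→Dubois, Aug 9→Petrov, Aug 10→Dubois, Aug 11→Yoon, Aug 12→Lindqvist, Aug 13→Petrov, Aug 14→Lindqvist.

4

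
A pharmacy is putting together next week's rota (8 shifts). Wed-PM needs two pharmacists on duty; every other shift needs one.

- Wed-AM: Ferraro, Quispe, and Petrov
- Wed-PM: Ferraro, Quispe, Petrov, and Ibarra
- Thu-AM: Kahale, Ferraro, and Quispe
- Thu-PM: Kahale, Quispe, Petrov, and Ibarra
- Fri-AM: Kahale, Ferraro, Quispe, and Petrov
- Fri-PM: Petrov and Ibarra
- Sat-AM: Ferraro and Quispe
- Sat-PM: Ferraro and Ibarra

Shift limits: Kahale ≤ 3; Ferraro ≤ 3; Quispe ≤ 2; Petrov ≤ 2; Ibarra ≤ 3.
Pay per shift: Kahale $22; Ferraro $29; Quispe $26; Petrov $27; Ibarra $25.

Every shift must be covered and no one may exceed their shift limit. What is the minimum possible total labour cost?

$220

Picking the cheapest available pharmacist for each shift independently would cost $219, but that ignores the shift limits.
An optimal schedule: Wed-AM→Quispe, Wed-PM→Ibarra+Petrov, Thu-AM→Kahale, Thu-PM→Kahale, Fri-AM→Kahale, Fri-PM→Ibarra, Sat-AM→Quispe, Sat-PM→Ibarra.
Total: 26 + 25 + 27 + 22 + 22 + 22 + 25 + 26 + 25 = $220.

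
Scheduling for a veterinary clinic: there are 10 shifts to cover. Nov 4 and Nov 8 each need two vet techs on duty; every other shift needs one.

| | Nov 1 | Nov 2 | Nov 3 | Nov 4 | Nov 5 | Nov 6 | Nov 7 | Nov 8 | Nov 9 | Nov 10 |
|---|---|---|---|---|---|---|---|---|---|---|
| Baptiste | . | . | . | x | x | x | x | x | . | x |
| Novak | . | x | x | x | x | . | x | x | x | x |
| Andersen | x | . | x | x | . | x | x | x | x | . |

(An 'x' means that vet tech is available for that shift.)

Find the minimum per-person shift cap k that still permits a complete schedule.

With 3 vet techs and 12 worker-slots to fill, someone must work at least ⌈12/3⌉ = 4 shifts, so k ≥ 4.
k = 4 works: Nov 1→Andersen, Nov 2→Novak, Nov 3→Novak, Nov 4→Baptiste+Andersen, Nov 5→Baptiste, Nov 6→Baptiste, Nov 7→Andersen, Nov 8→Novak+Andersen, Nov 9→Novak, Nov 10→Baptiste.
Loads: Baptiste 4, Novak 4, Andersen 4 — all ≤ 4.

4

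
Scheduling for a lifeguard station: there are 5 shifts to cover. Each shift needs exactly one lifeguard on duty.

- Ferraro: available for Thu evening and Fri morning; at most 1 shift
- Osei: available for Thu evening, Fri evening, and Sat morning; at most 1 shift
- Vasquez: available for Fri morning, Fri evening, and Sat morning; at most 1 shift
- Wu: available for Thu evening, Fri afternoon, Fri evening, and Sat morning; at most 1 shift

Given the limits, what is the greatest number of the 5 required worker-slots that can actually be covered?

Total capacity across all lifeguards is 1+1+1+1 = 4, and 5 slots are needed, so at most 4 can be filled.
An assignment achieving 4: Thu evening→Osei, Fri morning→Ferraro, Fri afternoon→Wu, Fri evening→Vasquez.
Loads: Ferraro 1/1, Osei 1/1, Vasquez 1/1, Wu 1/1.

4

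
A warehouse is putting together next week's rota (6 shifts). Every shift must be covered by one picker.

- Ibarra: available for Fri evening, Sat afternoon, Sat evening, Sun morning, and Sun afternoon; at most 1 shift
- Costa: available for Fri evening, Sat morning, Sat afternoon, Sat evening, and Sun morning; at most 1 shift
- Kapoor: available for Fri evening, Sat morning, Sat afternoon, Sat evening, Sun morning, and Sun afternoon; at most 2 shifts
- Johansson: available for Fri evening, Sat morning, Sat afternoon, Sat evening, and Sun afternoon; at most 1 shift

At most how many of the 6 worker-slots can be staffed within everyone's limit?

5

Total capacity across all pickers is 1+1+2+1 = 5, and 6 slots are needed, so at most 5 can be filled.
An assignment achieving 5: Fri evening→Kapoor, Sat morning→Costa, Sat afternoon→Johansson, Sun morning→Ibarra, Sun afternoon→Kapoor.
Loads: Ibarra 1/1, Costa 1/1, Kapoor 2/2, Johansson 1/1.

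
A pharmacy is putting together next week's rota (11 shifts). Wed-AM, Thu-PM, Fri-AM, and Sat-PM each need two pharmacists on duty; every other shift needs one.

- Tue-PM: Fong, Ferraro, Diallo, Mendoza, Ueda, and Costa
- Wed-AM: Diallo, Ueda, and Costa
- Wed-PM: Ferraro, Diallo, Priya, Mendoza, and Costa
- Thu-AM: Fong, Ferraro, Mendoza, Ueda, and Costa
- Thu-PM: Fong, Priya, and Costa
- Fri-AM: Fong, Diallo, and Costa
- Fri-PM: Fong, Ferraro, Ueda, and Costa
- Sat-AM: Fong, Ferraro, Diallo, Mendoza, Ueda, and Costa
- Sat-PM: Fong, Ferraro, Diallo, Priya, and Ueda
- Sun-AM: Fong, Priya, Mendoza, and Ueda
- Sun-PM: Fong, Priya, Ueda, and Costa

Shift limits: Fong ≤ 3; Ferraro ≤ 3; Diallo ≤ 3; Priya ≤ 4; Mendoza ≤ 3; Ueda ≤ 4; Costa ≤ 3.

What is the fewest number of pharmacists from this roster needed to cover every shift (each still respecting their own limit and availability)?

5

15 slots to fill and no one can take more than 4, so at least ⌈15/4⌉ = 4 pharmacists are needed.
Any 4 pharmacists together have capacity at most 4+4+3+3 = 14 < 15 slots, so 4 can never suffice.
Fong, Ferraro, Diallo, Priya, and Ueda alone can cover everything: Tue-PM→Ferraro, Wed-AM→Diallo+Ueda, Wed-PM→Ferraro, Thu-AM→Fong, Thu-PM→Fong+Priya, Fri-AM→Fong+Diallo, Fri-PM→Ferraro, Sat-AM→Diallo, Sat-PM→Priya+Ueda, Sun-AM→Priya, Sun-PM→Priya.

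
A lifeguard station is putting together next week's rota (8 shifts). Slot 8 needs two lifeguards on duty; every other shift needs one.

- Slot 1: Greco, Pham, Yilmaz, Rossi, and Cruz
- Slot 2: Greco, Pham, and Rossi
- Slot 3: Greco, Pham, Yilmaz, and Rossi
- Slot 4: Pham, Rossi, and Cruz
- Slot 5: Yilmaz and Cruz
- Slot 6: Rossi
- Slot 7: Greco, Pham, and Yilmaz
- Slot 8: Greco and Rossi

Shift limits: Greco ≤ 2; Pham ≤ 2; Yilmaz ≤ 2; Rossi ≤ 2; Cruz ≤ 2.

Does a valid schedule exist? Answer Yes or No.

Yes

Slot 6 can only be covered by Rossi, so that assignment is forced.
Slot 8 can only be covered by Greco and Rossi, so that assignment is forced.
One valid schedule: Slot 1→Cruz, Slot 2→Greco, Slot 3→Yilmaz, Slot 4→Pham, Slot 5→Yilmaz, Slot 6→Rossi, Slot 7→Pham, Slot 8→Greco+Rossi.
Loads: Greco 2/2, Pham 2/2, Yilmaz 2/2, Rossi 2/2, Cruz 1/2 — all within limits.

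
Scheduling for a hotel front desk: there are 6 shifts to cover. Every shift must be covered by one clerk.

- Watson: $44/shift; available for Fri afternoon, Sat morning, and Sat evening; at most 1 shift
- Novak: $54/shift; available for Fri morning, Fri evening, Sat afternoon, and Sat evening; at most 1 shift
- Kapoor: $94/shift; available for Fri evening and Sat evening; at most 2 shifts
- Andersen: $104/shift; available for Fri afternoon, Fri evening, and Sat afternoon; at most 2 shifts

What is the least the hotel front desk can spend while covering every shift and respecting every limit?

Fri morning can only be covered by Novak, so that assignment is forced.
Sat morning can only be covered by Watson, so that assignment is forced.
Picking the cheapest available clerk for each shift independently would cost $294, but that ignores the shift limits.
An optimal schedule: Fri morning→Novak, Fri afternoon→Andersen, Fri evening→Kapoor, Sat morning→Watson, Sat afternoon→Andersen, Sat evening→Kapoor.
Total: 54 + 104 + 94 + 44 + 104 + 94 = $494.

$494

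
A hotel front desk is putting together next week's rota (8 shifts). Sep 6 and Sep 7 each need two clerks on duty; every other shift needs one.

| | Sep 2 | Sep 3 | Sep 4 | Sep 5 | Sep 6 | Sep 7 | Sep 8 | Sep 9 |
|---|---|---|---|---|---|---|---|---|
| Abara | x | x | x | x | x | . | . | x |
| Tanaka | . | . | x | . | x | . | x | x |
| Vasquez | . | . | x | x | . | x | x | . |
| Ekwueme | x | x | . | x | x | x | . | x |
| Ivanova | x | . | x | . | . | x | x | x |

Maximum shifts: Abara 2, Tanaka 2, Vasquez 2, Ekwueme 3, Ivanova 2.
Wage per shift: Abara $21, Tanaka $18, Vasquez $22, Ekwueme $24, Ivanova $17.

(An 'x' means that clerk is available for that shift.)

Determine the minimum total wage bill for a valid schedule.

$204

Picking the cheapest available clerk for each shift independently would cost $188, but that ignores the shift limits.
An optimal schedule: Sep 2→Ivanova, Sep 3→Abara, Sep 4→Vasquez, Sep 5→Abara, Sep 6→Tanaka+Ekwueme, Sep 7→Ivanova+Vasquez, Sep 8→Tanaka, Sep 9→Ekwueme.
Total: 17 + 21 + 22 + 21 + 18 + 24 + 17 + 22 + 18 + 24 = $204.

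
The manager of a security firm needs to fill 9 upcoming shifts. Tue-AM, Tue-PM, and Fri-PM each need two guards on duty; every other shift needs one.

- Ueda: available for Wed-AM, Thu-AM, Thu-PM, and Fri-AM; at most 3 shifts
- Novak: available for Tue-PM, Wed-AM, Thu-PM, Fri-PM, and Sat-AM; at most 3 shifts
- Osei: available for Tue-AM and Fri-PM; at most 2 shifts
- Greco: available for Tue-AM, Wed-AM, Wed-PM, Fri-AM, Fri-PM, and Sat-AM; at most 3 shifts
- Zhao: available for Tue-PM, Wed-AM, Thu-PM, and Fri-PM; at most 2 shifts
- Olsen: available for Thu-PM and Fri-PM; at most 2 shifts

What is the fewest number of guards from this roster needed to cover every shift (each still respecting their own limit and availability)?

12 slots to fill and no one can take more than 3, so at least ⌈12/3⌉ = 4 guards are needed.
Any 4 guards together have capacity at most 3+3+3+2 = 11 < 12 slots, so 4 can never suffice.
Ueda, Novak, Osei, Greco, and Zhao alone can cover everything: Tue-AM→Osei+Greco, Tue-PM→Novak+Zhao, Wed-AM→Novak, Wed-PM→Greco, Thu-AM→Ueda, Thu-PM→Ueda, Fri-AM→Ueda, Fri-PM→Osei+Greco, Sat-AM→Novak.

5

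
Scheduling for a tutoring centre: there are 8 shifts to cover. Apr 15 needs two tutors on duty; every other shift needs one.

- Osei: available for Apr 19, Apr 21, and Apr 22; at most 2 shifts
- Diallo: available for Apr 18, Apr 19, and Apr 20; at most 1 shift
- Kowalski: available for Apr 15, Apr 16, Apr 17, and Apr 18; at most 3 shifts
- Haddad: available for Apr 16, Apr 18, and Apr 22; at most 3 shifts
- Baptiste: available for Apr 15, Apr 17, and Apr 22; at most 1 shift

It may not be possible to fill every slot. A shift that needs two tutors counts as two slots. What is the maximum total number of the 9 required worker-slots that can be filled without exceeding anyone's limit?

Total capacity across all tutors is 2+1+3+3+1 = 10, and 9 slots are needed, so at most 9 can be filled.
An assignment achieving 9: Apr 15→Kowalski+Baptiste, Apr 16→Kowalski, Apr 17→Kowalski, Apr 18→Haddad, Apr 19→Osei, Apr 20→Diallo, Apr 21→Osei, Apr 22→Haddad.
Loads: Osei 2/2, Diallo 1/1, Kowalski 3/3, Haddad 2/3, Baptiste 1/1.

9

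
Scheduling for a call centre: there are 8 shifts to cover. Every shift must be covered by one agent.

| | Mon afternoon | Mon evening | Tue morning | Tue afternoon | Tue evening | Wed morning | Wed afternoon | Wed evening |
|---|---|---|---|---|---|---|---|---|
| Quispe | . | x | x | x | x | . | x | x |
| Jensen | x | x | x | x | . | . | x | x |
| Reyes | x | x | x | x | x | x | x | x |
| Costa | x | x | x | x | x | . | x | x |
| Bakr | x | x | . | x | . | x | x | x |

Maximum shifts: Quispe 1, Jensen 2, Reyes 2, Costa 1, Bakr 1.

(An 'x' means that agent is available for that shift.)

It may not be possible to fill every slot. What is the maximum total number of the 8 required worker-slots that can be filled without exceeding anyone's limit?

Total capacity across all agents is 1+2+2+1+1 = 7, and 8 slots are needed, so at most 7 can be filled.
An assignment achieving 7: Mon afternoon→Jensen, Mon evening→Reyes, Tue morning→Jensen, Tue afternoon→Costa, Tue evening→Quispe, Wed morning→Reyes, Wed afternoon→Bakr.
Loads: Quispe 1/1, Jensen 2/2, Reyes 2/2, Costa 1/1, Bakr 1/1.

7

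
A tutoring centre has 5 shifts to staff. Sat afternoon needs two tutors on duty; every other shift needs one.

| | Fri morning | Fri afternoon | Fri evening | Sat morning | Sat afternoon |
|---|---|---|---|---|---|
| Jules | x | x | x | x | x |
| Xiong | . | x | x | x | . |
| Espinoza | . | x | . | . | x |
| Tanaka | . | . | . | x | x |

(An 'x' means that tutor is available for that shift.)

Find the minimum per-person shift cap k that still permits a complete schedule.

With 4 tutors and 6 worker-slots to fill, someone must work at least ⌈6/4⌉ = 2 shifts, so k ≥ 2.
k = 2 works: Fri morning→Jules, Fri afternoon→Xiong, Fri evening→Jules, Sat morning→Xiong, Sat afternoon→Espinoza+Tanaka.
Loads: Jules 2, Xiong 2, Espinoza 1, Tanaka 1 — all ≤ 2.

2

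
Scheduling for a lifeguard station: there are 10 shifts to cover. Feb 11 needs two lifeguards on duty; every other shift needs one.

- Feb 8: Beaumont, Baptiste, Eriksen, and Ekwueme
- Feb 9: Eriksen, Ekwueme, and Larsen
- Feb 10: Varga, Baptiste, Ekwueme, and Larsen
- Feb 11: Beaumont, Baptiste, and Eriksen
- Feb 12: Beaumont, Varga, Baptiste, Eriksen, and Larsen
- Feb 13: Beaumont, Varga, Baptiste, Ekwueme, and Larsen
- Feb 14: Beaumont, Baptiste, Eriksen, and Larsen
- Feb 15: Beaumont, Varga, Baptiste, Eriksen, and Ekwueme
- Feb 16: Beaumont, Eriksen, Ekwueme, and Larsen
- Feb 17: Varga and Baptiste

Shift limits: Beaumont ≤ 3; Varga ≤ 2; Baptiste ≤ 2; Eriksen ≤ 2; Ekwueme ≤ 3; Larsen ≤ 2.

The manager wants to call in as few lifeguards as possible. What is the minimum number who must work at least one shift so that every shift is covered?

11 slots to fill and no one can take more than 3, so at least ⌈11/3⌉ = 4 lifeguards are needed.
Any 4 lifeguards together have capacity at most 3+3+2+2 = 10 < 11 slots, so 4 can never suffice.
Beaumont, Varga, Baptiste, Eriksen, and Ekwueme alone can cover everything: Feb 8→Baptiste, Feb 9→Eriksen, Feb 10→Varga, Feb 11→Beaumont+Baptiste, Feb 12→Eriksen, Feb 13→Ekwueme, Feb 14→Beaumont, Feb 15→Ekwueme, Feb 16→Beaumont, Feb 17→Varga.

5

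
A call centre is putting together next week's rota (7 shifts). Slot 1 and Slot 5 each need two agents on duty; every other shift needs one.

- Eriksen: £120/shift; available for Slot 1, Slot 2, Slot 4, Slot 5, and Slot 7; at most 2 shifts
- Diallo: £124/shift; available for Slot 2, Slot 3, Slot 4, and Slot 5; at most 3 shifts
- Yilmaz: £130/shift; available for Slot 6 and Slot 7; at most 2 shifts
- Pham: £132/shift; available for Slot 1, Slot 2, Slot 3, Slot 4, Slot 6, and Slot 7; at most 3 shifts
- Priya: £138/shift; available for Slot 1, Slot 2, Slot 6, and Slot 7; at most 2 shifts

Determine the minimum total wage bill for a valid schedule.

Slot 5 can only be covered by Eriksen and Diallo, so that assignment is forced.
Picking the cheapest available agent for each shift independently would cost £1110, but that ignores the shift limits.
An optimal schedule: Slot 1→Eriksen+Pham, Slot 2→Pham, Slot 3→Diallo, Slot 4→Diallo, Slot 5→Eriksen+Diallo, Slot 6→Yilmaz, Slot 7→Yilmaz.
Total: 120 + 132 + 132 + 124 + 124 + 120 + 124 + 130 + 130 = £1136.

£1136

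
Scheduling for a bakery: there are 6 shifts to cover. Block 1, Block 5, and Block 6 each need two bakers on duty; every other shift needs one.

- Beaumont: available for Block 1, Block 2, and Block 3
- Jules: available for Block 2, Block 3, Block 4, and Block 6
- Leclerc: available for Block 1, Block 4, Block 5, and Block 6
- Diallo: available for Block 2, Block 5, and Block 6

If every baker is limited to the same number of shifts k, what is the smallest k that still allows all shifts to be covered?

3

With 4 bakers and 9 worker-slots to fill, someone must work at least ⌈9/4⌉ = 3 shifts, so k ≥ 3.
k = 3 works: Block 1→Beaumont+Leclerc, Block 2→Beaumont, Block 3→Beaumont, Block 4→Jules, Block 5→Leclerc+Diallo, Block 6→Jules+Leclerc.
Loads: Beaumont 3, Jules 2, Leclerc 3, Diallo 1 — all ≤ 3.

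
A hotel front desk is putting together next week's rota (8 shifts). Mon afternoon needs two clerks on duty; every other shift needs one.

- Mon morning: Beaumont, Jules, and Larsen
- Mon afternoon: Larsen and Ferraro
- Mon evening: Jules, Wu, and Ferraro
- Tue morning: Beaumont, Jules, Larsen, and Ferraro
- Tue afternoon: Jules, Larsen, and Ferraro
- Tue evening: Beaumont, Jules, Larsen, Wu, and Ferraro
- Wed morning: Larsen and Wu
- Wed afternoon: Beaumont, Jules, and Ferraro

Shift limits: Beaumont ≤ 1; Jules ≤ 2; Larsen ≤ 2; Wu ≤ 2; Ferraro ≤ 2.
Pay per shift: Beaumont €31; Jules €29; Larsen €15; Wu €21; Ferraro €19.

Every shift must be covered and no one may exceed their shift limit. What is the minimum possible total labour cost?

Mon afternoon can only be covered by Larsen and Ferraro, so that assignment is forced.
Picking the cheapest available clerk for each shift independently would cost €147, but that ignores the shift limits.
An optimal schedule: Mon morning→Beaumont, Mon afternoon→Larsen+Ferraro, Mon evening→Wu, Tue morning→Ferraro, Tue afternoon→Jules, Tue evening→Wu, Wed morning→Larsen, Wed afternoon→Jules.
Total: 31 + 15 + 19 + 21 + 19 + 29 + 21 + 15 + 29 = €199.

€199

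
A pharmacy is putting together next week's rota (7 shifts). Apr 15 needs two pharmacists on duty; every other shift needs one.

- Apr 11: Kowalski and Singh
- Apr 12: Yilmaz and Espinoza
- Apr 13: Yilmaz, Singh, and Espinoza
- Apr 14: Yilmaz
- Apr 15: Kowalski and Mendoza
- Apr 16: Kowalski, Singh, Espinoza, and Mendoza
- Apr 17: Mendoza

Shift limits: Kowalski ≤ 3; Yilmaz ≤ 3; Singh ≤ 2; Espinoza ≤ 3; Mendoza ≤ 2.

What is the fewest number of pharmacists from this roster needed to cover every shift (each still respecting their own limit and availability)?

3

8 slots to fill and no one can take more than 3, so at least ⌈8/3⌉ = 3 pharmacists are needed.
Kowalski, Yilmaz, and Mendoza alone can cover everything: Apr 11→Kowalski, Apr 12→Yilmaz, Apr 13→Yilmaz, Apr 14→Yilmaz, Apr 15→Kowalski+Mendoza, Apr 16→Kowalski, Apr 17→Mendoza.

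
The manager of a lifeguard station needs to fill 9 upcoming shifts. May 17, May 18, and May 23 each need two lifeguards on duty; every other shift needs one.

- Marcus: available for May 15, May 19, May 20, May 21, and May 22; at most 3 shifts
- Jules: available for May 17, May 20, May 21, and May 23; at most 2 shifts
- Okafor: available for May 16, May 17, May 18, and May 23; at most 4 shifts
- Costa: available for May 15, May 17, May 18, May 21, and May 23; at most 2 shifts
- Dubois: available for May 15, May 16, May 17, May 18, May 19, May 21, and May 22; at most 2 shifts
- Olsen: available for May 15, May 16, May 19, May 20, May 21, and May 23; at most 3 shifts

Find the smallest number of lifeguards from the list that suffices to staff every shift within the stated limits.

4

12 slots to fill and no one can take more than 4, so at least ⌈12/4⌉ = 3 lifeguards are needed.
Any 3 lifeguards together have capacity at most 4+3+3 = 10 < 12 slots, so 3 can never suffice.
Marcus, Okafor, Costa, and Olsen alone can cover everything: May 15→Olsen, May 16→Okafor, May 17→Okafor+Costa, May 18→Okafor+Costa, May 19→Marcus, May 20→Marcus, May 21→Olsen, May 22→Marcus, May 23→Okafor+Olsen.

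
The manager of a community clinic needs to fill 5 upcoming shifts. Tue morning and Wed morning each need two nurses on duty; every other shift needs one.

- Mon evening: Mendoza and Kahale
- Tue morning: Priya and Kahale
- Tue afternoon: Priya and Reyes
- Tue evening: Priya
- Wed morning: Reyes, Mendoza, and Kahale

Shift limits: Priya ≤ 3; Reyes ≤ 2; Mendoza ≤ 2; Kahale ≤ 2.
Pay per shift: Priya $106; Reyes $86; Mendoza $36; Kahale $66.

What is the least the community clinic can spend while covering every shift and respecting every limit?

$502

Tue morning can only be covered by Priya and Kahale, so that assignment is forced.
Tue evening can only be covered by Priya, so that assignment is forced.
Picking the cheapest available nurse for each shift independently would cost $502, and that bound is achievable.
An optimal schedule: Mon evening→Mendoza, Tue morning→Kahale+Priya, Tue afternoon→Reyes, Tue evening→Priya, Wed morning→Mendoza+Kahale.
Total: 36 + 66 + 106 + 86 + 106 + 36 + 66 = $502.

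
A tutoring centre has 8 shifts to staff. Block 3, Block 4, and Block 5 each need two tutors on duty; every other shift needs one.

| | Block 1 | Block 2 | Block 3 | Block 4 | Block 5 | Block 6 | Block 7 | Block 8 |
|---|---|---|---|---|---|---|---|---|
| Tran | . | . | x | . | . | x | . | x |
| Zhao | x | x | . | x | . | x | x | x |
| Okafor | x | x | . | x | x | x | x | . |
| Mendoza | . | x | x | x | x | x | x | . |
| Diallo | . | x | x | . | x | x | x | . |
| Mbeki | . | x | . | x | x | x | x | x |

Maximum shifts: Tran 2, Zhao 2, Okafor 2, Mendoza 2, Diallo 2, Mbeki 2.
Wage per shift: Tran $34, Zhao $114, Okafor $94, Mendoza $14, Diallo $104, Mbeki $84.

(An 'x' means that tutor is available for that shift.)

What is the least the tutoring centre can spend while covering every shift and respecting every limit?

$774

Picking the cheapest available tutor for each shift independently would cost $414, but that ignores the shift limits.
An optimal schedule: Block 1→Okafor, Block 2→Mendoza, Block 3→Mendoza+Tran, Block 4→Mbeki+Zhao, Block 5→Okafor+Diallo, Block 6→Diallo, Block 7→Mbeki, Block 8→Tran.
Total: 94 + 14 + 14 + 34 + 84 + 114 + 94 + 104 + 104 + 84 + 34 = $774.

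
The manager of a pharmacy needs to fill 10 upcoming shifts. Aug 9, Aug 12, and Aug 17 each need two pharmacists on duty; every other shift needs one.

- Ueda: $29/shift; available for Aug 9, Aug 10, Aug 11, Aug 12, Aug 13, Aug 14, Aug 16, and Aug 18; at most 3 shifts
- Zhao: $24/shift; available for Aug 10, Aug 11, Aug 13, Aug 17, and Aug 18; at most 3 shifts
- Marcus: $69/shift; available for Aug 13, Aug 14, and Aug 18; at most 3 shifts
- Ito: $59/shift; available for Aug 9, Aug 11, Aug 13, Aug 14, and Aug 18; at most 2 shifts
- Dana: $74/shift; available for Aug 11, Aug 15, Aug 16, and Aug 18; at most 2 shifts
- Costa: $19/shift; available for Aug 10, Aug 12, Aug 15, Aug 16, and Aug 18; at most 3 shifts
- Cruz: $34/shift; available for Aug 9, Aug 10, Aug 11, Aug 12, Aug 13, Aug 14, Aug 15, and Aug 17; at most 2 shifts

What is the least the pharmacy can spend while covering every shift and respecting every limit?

Aug 17 can only be covered by Zhao and Cruz, so that assignment is forced.
Picking the cheapest available pharmacist for each shift independently would cost $322, but that ignores the shift limits.
An optimal schedule: Aug 9→Ueda+Cruz, Aug 10→Zhao, Aug 11→Zhao, Aug 12→Costa+Ueda, Aug 13→Ito, Aug 14→Ueda, Aug 15→Costa, Aug 16→Costa, Aug 17→Zhao+Cruz, Aug 18→Ito.
Total: 29 + 34 + 24 + 24 + 19 + 29 + 59 + 29 + 19 + 19 + 24 + 34 + 59 = $402.

$402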